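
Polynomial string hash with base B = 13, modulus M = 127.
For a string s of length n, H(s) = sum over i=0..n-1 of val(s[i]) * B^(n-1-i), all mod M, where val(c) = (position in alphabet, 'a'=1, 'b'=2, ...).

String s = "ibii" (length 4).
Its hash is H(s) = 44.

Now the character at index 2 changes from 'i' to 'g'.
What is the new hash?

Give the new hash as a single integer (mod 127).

Answer: 18

Derivation:
val('i') = 9, val('g') = 7
Position k = 2, exponent = n-1-k = 1
B^1 mod M = 13^1 mod 127 = 13
Delta = (7 - 9) * 13 mod 127 = 101
New hash = (44 + 101) mod 127 = 18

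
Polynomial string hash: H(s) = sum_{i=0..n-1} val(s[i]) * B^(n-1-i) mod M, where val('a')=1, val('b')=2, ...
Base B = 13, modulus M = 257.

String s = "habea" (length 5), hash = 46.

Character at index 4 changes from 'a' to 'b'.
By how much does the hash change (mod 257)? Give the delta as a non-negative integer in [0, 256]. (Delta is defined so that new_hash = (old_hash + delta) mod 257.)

Answer: 1

Derivation:
Delta formula: (val(new) - val(old)) * B^(n-1-k) mod M
  val('b') - val('a') = 2 - 1 = 1
  B^(n-1-k) = 13^0 mod 257 = 1
  Delta = 1 * 1 mod 257 = 1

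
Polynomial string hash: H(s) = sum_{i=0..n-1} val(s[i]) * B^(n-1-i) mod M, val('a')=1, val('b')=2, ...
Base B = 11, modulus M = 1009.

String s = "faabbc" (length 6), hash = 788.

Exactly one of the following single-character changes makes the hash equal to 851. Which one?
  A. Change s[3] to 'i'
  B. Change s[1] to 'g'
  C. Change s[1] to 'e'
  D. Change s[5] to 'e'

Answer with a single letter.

Answer: B

Derivation:
Option A: s[3]='b'->'i', delta=(9-2)*11^2 mod 1009 = 847, hash=788+847 mod 1009 = 626
Option B: s[1]='a'->'g', delta=(7-1)*11^4 mod 1009 = 63, hash=788+63 mod 1009 = 851 <-- target
Option C: s[1]='a'->'e', delta=(5-1)*11^4 mod 1009 = 42, hash=788+42 mod 1009 = 830
Option D: s[5]='c'->'e', delta=(5-3)*11^0 mod 1009 = 2, hash=788+2 mod 1009 = 790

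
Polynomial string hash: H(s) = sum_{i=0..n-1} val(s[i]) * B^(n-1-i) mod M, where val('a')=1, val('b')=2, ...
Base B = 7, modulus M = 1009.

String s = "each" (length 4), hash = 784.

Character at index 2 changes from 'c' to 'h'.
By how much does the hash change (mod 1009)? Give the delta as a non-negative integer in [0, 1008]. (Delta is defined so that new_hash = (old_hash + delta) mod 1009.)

Delta formula: (val(new) - val(old)) * B^(n-1-k) mod M
  val('h') - val('c') = 8 - 3 = 5
  B^(n-1-k) = 7^1 mod 1009 = 7
  Delta = 5 * 7 mod 1009 = 35

Answer: 35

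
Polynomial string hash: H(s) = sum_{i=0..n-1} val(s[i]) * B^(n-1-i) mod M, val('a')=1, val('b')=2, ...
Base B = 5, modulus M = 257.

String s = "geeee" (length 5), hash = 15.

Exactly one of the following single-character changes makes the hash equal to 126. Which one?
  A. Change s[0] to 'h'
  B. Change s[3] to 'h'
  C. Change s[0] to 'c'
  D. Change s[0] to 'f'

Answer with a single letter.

Answer: A

Derivation:
Option A: s[0]='g'->'h', delta=(8-7)*5^4 mod 257 = 111, hash=15+111 mod 257 = 126 <-- target
Option B: s[3]='e'->'h', delta=(8-5)*5^1 mod 257 = 15, hash=15+15 mod 257 = 30
Option C: s[0]='g'->'c', delta=(3-7)*5^4 mod 257 = 70, hash=15+70 mod 257 = 85
Option D: s[0]='g'->'f', delta=(6-7)*5^4 mod 257 = 146, hash=15+146 mod 257 = 161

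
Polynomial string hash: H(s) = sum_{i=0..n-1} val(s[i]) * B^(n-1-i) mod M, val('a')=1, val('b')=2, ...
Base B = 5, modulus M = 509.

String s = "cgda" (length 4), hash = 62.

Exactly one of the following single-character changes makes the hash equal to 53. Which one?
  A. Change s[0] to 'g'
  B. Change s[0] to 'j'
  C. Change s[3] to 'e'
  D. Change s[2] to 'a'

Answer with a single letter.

Answer: A

Derivation:
Option A: s[0]='c'->'g', delta=(7-3)*5^3 mod 509 = 500, hash=62+500 mod 509 = 53 <-- target
Option B: s[0]='c'->'j', delta=(10-3)*5^3 mod 509 = 366, hash=62+366 mod 509 = 428
Option C: s[3]='a'->'e', delta=(5-1)*5^0 mod 509 = 4, hash=62+4 mod 509 = 66
Option D: s[2]='d'->'a', delta=(1-4)*5^1 mod 509 = 494, hash=62+494 mod 509 = 47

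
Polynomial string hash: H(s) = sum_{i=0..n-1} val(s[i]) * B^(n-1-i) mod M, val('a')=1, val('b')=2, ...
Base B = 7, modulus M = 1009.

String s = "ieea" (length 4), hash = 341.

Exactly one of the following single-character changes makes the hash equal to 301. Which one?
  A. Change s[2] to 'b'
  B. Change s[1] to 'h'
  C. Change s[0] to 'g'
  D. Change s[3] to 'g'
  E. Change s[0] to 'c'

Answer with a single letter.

Answer: E

Derivation:
Option A: s[2]='e'->'b', delta=(2-5)*7^1 mod 1009 = 988, hash=341+988 mod 1009 = 320
Option B: s[1]='e'->'h', delta=(8-5)*7^2 mod 1009 = 147, hash=341+147 mod 1009 = 488
Option C: s[0]='i'->'g', delta=(7-9)*7^3 mod 1009 = 323, hash=341+323 mod 1009 = 664
Option D: s[3]='a'->'g', delta=(7-1)*7^0 mod 1009 = 6, hash=341+6 mod 1009 = 347
Option E: s[0]='i'->'c', delta=(3-9)*7^3 mod 1009 = 969, hash=341+969 mod 1009 = 301 <-- target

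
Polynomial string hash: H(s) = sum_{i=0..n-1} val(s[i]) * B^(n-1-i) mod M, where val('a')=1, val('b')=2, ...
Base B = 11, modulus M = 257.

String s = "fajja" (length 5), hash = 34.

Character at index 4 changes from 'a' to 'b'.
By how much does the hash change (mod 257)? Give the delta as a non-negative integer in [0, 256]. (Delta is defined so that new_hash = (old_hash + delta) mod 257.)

Delta formula: (val(new) - val(old)) * B^(n-1-k) mod M
  val('b') - val('a') = 2 - 1 = 1
  B^(n-1-k) = 11^0 mod 257 = 1
  Delta = 1 * 1 mod 257 = 1

Answer: 1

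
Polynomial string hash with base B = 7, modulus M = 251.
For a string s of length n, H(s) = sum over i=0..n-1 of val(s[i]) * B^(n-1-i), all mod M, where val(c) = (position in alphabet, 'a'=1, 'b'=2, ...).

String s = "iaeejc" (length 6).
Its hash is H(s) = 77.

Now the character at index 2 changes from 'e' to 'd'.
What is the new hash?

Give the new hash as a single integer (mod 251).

Answer: 236

Derivation:
val('e') = 5, val('d') = 4
Position k = 2, exponent = n-1-k = 3
B^3 mod M = 7^3 mod 251 = 92
Delta = (4 - 5) * 92 mod 251 = 159
New hash = (77 + 159) mod 251 = 236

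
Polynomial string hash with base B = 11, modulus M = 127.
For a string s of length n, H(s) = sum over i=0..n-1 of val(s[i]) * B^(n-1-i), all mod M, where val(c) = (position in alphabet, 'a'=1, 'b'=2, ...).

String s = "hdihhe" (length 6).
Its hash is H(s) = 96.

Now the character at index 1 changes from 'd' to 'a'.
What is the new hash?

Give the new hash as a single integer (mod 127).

Answer: 115

Derivation:
val('d') = 4, val('a') = 1
Position k = 1, exponent = n-1-k = 4
B^4 mod M = 11^4 mod 127 = 36
Delta = (1 - 4) * 36 mod 127 = 19
New hash = (96 + 19) mod 127 = 115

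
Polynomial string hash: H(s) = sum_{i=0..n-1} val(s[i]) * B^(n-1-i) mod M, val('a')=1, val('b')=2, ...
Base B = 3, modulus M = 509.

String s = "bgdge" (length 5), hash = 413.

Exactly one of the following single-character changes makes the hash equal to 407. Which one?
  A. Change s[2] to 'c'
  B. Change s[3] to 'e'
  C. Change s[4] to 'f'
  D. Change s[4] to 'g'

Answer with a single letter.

Answer: B

Derivation:
Option A: s[2]='d'->'c', delta=(3-4)*3^2 mod 509 = 500, hash=413+500 mod 509 = 404
Option B: s[3]='g'->'e', delta=(5-7)*3^1 mod 509 = 503, hash=413+503 mod 509 = 407 <-- target
Option C: s[4]='e'->'f', delta=(6-5)*3^0 mod 509 = 1, hash=413+1 mod 509 = 414
Option D: s[4]='e'->'g', delta=(7-5)*3^0 mod 509 = 2, hash=413+2 mod 509 = 415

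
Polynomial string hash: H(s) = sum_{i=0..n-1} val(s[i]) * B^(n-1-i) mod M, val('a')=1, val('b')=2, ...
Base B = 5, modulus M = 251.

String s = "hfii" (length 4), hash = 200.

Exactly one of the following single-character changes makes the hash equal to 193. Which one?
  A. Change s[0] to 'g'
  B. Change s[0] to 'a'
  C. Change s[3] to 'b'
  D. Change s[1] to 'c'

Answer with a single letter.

Answer: C

Derivation:
Option A: s[0]='h'->'g', delta=(7-8)*5^3 mod 251 = 126, hash=200+126 mod 251 = 75
Option B: s[0]='h'->'a', delta=(1-8)*5^3 mod 251 = 129, hash=200+129 mod 251 = 78
Option C: s[3]='i'->'b', delta=(2-9)*5^0 mod 251 = 244, hash=200+244 mod 251 = 193 <-- target
Option D: s[1]='f'->'c', delta=(3-6)*5^2 mod 251 = 176, hash=200+176 mod 251 = 125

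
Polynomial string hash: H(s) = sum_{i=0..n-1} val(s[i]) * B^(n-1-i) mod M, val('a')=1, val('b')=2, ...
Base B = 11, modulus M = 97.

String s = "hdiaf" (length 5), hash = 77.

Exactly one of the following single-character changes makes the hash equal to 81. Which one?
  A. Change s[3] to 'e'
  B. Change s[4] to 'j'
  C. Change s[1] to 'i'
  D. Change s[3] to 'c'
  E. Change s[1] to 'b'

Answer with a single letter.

Option A: s[3]='a'->'e', delta=(5-1)*11^1 mod 97 = 44, hash=77+44 mod 97 = 24
Option B: s[4]='f'->'j', delta=(10-6)*11^0 mod 97 = 4, hash=77+4 mod 97 = 81 <-- target
Option C: s[1]='d'->'i', delta=(9-4)*11^3 mod 97 = 59, hash=77+59 mod 97 = 39
Option D: s[3]='a'->'c', delta=(3-1)*11^1 mod 97 = 22, hash=77+22 mod 97 = 2
Option E: s[1]='d'->'b', delta=(2-4)*11^3 mod 97 = 54, hash=77+54 mod 97 = 34

Answer: B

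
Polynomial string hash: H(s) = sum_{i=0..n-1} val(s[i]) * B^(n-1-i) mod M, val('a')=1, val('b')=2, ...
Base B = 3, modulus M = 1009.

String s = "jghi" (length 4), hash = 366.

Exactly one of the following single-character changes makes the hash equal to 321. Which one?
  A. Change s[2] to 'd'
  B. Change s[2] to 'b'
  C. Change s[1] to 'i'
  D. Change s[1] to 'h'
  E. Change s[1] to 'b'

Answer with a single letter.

Answer: E

Derivation:
Option A: s[2]='h'->'d', delta=(4-8)*3^1 mod 1009 = 997, hash=366+997 mod 1009 = 354
Option B: s[2]='h'->'b', delta=(2-8)*3^1 mod 1009 = 991, hash=366+991 mod 1009 = 348
Option C: s[1]='g'->'i', delta=(9-7)*3^2 mod 1009 = 18, hash=366+18 mod 1009 = 384
Option D: s[1]='g'->'h', delta=(8-7)*3^2 mod 1009 = 9, hash=366+9 mod 1009 = 375
Option E: s[1]='g'->'b', delta=(2-7)*3^2 mod 1009 = 964, hash=366+964 mod 1009 = 321 <-- target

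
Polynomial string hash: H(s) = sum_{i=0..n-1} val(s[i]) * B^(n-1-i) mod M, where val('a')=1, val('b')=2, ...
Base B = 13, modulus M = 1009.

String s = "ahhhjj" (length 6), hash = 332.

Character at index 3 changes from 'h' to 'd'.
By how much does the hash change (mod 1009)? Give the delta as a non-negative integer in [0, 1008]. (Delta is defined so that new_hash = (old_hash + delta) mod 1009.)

Answer: 333

Derivation:
Delta formula: (val(new) - val(old)) * B^(n-1-k) mod M
  val('d') - val('h') = 4 - 8 = -4
  B^(n-1-k) = 13^2 mod 1009 = 169
  Delta = -4 * 169 mod 1009 = 333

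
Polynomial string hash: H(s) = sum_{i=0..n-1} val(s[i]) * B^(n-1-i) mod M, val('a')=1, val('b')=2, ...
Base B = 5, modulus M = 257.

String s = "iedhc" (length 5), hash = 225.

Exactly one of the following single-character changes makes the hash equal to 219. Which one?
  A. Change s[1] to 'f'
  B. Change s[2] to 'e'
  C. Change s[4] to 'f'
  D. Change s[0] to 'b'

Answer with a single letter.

Answer: D

Derivation:
Option A: s[1]='e'->'f', delta=(6-5)*5^3 mod 257 = 125, hash=225+125 mod 257 = 93
Option B: s[2]='d'->'e', delta=(5-4)*5^2 mod 257 = 25, hash=225+25 mod 257 = 250
Option C: s[4]='c'->'f', delta=(6-3)*5^0 mod 257 = 3, hash=225+3 mod 257 = 228
Option D: s[0]='i'->'b', delta=(2-9)*5^4 mod 257 = 251, hash=225+251 mod 257 = 219 <-- target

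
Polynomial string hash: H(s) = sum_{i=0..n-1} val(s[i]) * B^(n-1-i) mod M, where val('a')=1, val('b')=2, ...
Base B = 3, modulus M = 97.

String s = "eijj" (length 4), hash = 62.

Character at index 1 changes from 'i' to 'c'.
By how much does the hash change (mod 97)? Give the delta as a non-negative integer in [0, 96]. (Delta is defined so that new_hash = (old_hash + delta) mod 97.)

Delta formula: (val(new) - val(old)) * B^(n-1-k) mod M
  val('c') - val('i') = 3 - 9 = -6
  B^(n-1-k) = 3^2 mod 97 = 9
  Delta = -6 * 9 mod 97 = 43

Answer: 43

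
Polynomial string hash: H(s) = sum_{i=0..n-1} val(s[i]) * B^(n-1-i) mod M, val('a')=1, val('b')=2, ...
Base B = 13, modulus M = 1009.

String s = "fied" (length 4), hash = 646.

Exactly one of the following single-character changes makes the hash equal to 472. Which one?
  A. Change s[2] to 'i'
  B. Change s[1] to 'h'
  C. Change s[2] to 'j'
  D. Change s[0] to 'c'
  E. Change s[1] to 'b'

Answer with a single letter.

Answer: E

Derivation:
Option A: s[2]='e'->'i', delta=(9-5)*13^1 mod 1009 = 52, hash=646+52 mod 1009 = 698
Option B: s[1]='i'->'h', delta=(8-9)*13^2 mod 1009 = 840, hash=646+840 mod 1009 = 477
Option C: s[2]='e'->'j', delta=(10-5)*13^1 mod 1009 = 65, hash=646+65 mod 1009 = 711
Option D: s[0]='f'->'c', delta=(3-6)*13^3 mod 1009 = 472, hash=646+472 mod 1009 = 109
Option E: s[1]='i'->'b', delta=(2-9)*13^2 mod 1009 = 835, hash=646+835 mod 1009 = 472 <-- target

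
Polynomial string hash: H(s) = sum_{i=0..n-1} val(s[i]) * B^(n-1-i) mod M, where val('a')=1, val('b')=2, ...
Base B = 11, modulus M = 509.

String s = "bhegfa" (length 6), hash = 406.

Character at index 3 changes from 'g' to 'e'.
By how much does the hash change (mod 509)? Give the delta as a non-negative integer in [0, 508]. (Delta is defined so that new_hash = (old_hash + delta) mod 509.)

Delta formula: (val(new) - val(old)) * B^(n-1-k) mod M
  val('e') - val('g') = 5 - 7 = -2
  B^(n-1-k) = 11^2 mod 509 = 121
  Delta = -2 * 121 mod 509 = 267

Answer: 267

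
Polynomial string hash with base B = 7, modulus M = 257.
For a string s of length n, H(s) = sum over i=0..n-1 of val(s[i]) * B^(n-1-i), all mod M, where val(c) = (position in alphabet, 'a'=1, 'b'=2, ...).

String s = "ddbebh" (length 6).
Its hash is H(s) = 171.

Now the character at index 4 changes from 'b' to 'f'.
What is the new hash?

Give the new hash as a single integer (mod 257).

val('b') = 2, val('f') = 6
Position k = 4, exponent = n-1-k = 1
B^1 mod M = 7^1 mod 257 = 7
Delta = (6 - 2) * 7 mod 257 = 28
New hash = (171 + 28) mod 257 = 199

Answer: 199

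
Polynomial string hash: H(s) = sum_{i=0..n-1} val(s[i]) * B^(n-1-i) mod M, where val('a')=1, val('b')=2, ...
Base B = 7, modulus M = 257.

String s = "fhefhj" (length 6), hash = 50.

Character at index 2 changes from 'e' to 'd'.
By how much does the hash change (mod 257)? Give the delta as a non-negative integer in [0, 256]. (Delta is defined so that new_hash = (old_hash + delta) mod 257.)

Delta formula: (val(new) - val(old)) * B^(n-1-k) mod M
  val('d') - val('e') = 4 - 5 = -1
  B^(n-1-k) = 7^3 mod 257 = 86
  Delta = -1 * 86 mod 257 = 171

Answer: 171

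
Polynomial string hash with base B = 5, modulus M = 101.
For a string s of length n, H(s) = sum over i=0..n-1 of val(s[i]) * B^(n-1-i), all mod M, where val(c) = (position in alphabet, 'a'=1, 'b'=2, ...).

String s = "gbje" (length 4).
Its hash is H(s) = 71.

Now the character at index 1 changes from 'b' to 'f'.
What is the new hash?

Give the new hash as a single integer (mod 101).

val('b') = 2, val('f') = 6
Position k = 1, exponent = n-1-k = 2
B^2 mod M = 5^2 mod 101 = 25
Delta = (6 - 2) * 25 mod 101 = 100
New hash = (71 + 100) mod 101 = 70

Answer: 70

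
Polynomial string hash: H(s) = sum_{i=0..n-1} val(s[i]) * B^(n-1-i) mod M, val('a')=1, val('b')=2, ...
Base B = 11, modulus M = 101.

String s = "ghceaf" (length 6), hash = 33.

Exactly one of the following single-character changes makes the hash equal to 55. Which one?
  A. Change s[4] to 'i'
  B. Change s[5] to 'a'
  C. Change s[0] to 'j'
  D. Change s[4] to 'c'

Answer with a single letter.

Option A: s[4]='a'->'i', delta=(9-1)*11^1 mod 101 = 88, hash=33+88 mod 101 = 20
Option B: s[5]='f'->'a', delta=(1-6)*11^0 mod 101 = 96, hash=33+96 mod 101 = 28
Option C: s[0]='g'->'j', delta=(10-7)*11^5 mod 101 = 70, hash=33+70 mod 101 = 2
Option D: s[4]='a'->'c', delta=(3-1)*11^1 mod 101 = 22, hash=33+22 mod 101 = 55 <-- target

Answer: D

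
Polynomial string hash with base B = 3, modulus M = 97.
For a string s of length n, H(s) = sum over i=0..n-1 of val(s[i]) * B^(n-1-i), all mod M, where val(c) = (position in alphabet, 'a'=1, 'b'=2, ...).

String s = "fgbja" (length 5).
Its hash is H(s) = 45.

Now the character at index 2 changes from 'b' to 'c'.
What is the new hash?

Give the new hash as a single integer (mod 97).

Answer: 54

Derivation:
val('b') = 2, val('c') = 3
Position k = 2, exponent = n-1-k = 2
B^2 mod M = 3^2 mod 97 = 9
Delta = (3 - 2) * 9 mod 97 = 9
New hash = (45 + 9) mod 97 = 54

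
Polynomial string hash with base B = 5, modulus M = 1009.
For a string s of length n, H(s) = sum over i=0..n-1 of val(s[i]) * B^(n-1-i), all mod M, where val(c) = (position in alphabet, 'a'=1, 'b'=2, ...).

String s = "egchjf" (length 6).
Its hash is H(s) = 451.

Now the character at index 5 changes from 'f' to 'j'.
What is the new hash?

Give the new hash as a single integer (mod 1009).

val('f') = 6, val('j') = 10
Position k = 5, exponent = n-1-k = 0
B^0 mod M = 5^0 mod 1009 = 1
Delta = (10 - 6) * 1 mod 1009 = 4
New hash = (451 + 4) mod 1009 = 455

Answer: 455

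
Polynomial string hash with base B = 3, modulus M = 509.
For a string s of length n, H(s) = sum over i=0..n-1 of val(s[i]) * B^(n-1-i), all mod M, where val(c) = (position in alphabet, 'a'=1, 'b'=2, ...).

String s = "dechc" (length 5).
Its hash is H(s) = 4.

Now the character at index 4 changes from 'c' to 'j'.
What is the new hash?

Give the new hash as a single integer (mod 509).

val('c') = 3, val('j') = 10
Position k = 4, exponent = n-1-k = 0
B^0 mod M = 3^0 mod 509 = 1
Delta = (10 - 3) * 1 mod 509 = 7
New hash = (4 + 7) mod 509 = 11

Answer: 11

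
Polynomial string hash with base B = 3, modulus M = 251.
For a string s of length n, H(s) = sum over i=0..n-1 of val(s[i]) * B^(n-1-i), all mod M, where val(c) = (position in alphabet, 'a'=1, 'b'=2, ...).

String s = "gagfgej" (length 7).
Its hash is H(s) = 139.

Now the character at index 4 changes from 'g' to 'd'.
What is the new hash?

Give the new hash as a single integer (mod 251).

Answer: 112

Derivation:
val('g') = 7, val('d') = 4
Position k = 4, exponent = n-1-k = 2
B^2 mod M = 3^2 mod 251 = 9
Delta = (4 - 7) * 9 mod 251 = 224
New hash = (139 + 224) mod 251 = 112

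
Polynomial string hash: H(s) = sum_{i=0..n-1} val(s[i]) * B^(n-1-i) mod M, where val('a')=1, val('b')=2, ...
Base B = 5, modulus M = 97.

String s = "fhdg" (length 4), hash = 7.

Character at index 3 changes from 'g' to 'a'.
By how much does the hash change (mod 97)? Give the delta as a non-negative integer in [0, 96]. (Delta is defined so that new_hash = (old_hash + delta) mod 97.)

Answer: 91

Derivation:
Delta formula: (val(new) - val(old)) * B^(n-1-k) mod M
  val('a') - val('g') = 1 - 7 = -6
  B^(n-1-k) = 5^0 mod 97 = 1
  Delta = -6 * 1 mod 97 = 91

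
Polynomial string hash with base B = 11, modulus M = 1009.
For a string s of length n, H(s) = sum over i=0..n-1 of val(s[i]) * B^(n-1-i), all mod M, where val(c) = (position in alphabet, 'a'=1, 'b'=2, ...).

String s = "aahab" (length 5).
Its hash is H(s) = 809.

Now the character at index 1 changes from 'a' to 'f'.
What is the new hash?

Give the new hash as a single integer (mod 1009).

val('a') = 1, val('f') = 6
Position k = 1, exponent = n-1-k = 3
B^3 mod M = 11^3 mod 1009 = 322
Delta = (6 - 1) * 322 mod 1009 = 601
New hash = (809 + 601) mod 1009 = 401

Answer: 401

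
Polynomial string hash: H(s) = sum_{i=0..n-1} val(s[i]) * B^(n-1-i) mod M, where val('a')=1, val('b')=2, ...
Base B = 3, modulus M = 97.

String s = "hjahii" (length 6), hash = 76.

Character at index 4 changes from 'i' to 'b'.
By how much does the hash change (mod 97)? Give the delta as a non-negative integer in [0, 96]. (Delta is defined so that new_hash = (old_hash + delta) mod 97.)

Delta formula: (val(new) - val(old)) * B^(n-1-k) mod M
  val('b') - val('i') = 2 - 9 = -7
  B^(n-1-k) = 3^1 mod 97 = 3
  Delta = -7 * 3 mod 97 = 76

Answer: 76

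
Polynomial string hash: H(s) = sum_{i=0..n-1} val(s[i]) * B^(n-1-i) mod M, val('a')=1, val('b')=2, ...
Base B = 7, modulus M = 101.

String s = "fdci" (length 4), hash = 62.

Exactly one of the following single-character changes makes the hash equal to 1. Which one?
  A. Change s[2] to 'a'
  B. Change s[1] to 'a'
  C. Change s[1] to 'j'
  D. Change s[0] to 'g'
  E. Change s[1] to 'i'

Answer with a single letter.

Option A: s[2]='c'->'a', delta=(1-3)*7^1 mod 101 = 87, hash=62+87 mod 101 = 48
Option B: s[1]='d'->'a', delta=(1-4)*7^2 mod 101 = 55, hash=62+55 mod 101 = 16
Option C: s[1]='d'->'j', delta=(10-4)*7^2 mod 101 = 92, hash=62+92 mod 101 = 53
Option D: s[0]='f'->'g', delta=(7-6)*7^3 mod 101 = 40, hash=62+40 mod 101 = 1 <-- target
Option E: s[1]='d'->'i', delta=(9-4)*7^2 mod 101 = 43, hash=62+43 mod 101 = 4

Answer: D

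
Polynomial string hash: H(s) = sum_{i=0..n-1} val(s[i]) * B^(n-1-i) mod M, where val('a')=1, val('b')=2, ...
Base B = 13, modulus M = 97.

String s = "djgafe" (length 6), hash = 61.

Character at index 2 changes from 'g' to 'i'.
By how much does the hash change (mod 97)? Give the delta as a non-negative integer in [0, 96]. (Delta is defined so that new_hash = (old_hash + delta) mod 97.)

Answer: 29

Derivation:
Delta formula: (val(new) - val(old)) * B^(n-1-k) mod M
  val('i') - val('g') = 9 - 7 = 2
  B^(n-1-k) = 13^3 mod 97 = 63
  Delta = 2 * 63 mod 97 = 29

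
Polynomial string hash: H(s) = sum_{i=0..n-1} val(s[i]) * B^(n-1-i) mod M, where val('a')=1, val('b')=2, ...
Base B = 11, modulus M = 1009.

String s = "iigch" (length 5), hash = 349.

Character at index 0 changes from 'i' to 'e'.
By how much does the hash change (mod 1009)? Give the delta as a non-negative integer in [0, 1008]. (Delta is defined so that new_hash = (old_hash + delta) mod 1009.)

Delta formula: (val(new) - val(old)) * B^(n-1-k) mod M
  val('e') - val('i') = 5 - 9 = -4
  B^(n-1-k) = 11^4 mod 1009 = 515
  Delta = -4 * 515 mod 1009 = 967

Answer: 967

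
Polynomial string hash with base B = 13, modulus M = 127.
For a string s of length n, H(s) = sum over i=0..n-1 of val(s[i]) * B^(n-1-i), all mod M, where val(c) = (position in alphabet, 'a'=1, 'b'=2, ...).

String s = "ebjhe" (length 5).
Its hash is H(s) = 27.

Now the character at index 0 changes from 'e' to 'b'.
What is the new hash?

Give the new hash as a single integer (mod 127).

val('e') = 5, val('b') = 2
Position k = 0, exponent = n-1-k = 4
B^4 mod M = 13^4 mod 127 = 113
Delta = (2 - 5) * 113 mod 127 = 42
New hash = (27 + 42) mod 127 = 69

Answer: 69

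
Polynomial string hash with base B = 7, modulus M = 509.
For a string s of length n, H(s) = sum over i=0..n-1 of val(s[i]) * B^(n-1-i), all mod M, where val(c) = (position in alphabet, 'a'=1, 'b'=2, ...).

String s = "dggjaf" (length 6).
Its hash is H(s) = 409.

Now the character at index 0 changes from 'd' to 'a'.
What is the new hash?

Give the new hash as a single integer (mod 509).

Answer: 379

Derivation:
val('d') = 4, val('a') = 1
Position k = 0, exponent = n-1-k = 5
B^5 mod M = 7^5 mod 509 = 10
Delta = (1 - 4) * 10 mod 509 = 479
New hash = (409 + 479) mod 509 = 379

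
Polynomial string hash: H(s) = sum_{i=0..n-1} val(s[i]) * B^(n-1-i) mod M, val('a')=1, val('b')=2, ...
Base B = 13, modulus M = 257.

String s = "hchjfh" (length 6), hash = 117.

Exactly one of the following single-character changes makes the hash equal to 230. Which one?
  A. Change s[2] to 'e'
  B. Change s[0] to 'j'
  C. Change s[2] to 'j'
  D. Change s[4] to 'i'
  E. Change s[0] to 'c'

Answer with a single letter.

Answer: B

Derivation:
Option A: s[2]='h'->'e', delta=(5-8)*13^3 mod 257 = 91, hash=117+91 mod 257 = 208
Option B: s[0]='h'->'j', delta=(10-8)*13^5 mod 257 = 113, hash=117+113 mod 257 = 230 <-- target
Option C: s[2]='h'->'j', delta=(10-8)*13^3 mod 257 = 25, hash=117+25 mod 257 = 142
Option D: s[4]='f'->'i', delta=(9-6)*13^1 mod 257 = 39, hash=117+39 mod 257 = 156
Option E: s[0]='h'->'c', delta=(3-8)*13^5 mod 257 = 103, hash=117+103 mod 257 = 220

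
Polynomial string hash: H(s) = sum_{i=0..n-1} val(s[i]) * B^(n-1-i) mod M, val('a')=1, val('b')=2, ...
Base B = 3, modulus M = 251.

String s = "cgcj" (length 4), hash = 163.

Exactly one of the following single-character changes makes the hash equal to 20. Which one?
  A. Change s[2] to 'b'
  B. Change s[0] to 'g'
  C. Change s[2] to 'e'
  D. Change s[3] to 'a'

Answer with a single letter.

Answer: B

Derivation:
Option A: s[2]='c'->'b', delta=(2-3)*3^1 mod 251 = 248, hash=163+248 mod 251 = 160
Option B: s[0]='c'->'g', delta=(7-3)*3^3 mod 251 = 108, hash=163+108 mod 251 = 20 <-- target
Option C: s[2]='c'->'e', delta=(5-3)*3^1 mod 251 = 6, hash=163+6 mod 251 = 169
Option D: s[3]='j'->'a', delta=(1-10)*3^0 mod 251 = 242, hash=163+242 mod 251 = 154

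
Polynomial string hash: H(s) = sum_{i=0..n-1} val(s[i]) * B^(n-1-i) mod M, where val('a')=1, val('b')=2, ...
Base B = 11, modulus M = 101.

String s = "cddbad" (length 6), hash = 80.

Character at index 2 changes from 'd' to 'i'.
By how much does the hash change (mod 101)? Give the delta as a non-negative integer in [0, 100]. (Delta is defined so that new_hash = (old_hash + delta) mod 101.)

Answer: 90

Derivation:
Delta formula: (val(new) - val(old)) * B^(n-1-k) mod M
  val('i') - val('d') = 9 - 4 = 5
  B^(n-1-k) = 11^3 mod 101 = 18
  Delta = 5 * 18 mod 101 = 90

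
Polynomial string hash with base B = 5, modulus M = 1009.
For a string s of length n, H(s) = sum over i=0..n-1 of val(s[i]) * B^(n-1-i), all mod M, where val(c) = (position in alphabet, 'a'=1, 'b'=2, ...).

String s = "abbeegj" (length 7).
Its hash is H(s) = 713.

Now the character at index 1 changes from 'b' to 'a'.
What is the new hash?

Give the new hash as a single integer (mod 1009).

val('b') = 2, val('a') = 1
Position k = 1, exponent = n-1-k = 5
B^5 mod M = 5^5 mod 1009 = 98
Delta = (1 - 2) * 98 mod 1009 = 911
New hash = (713 + 911) mod 1009 = 615

Answer: 615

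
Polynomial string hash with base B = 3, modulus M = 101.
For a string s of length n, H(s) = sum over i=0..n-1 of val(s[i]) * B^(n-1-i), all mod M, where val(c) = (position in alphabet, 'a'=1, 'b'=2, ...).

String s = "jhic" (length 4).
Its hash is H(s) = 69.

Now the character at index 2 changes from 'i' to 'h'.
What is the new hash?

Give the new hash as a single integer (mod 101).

val('i') = 9, val('h') = 8
Position k = 2, exponent = n-1-k = 1
B^1 mod M = 3^1 mod 101 = 3
Delta = (8 - 9) * 3 mod 101 = 98
New hash = (69 + 98) mod 101 = 66

Answer: 66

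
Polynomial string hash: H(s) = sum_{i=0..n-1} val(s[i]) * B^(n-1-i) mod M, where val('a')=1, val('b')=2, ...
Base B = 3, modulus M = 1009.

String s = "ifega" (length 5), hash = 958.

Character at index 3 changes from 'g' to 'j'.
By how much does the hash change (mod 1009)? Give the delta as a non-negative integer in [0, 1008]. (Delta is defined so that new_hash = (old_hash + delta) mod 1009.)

Delta formula: (val(new) - val(old)) * B^(n-1-k) mod M
  val('j') - val('g') = 10 - 7 = 3
  B^(n-1-k) = 3^1 mod 1009 = 3
  Delta = 3 * 3 mod 1009 = 9

Answer: 9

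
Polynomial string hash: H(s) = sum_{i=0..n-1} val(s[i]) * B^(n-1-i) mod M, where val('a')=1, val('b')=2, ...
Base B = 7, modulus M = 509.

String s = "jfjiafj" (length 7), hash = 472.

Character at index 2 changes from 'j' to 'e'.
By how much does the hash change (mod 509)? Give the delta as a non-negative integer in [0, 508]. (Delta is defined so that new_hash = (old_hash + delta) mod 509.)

Delta formula: (val(new) - val(old)) * B^(n-1-k) mod M
  val('e') - val('j') = 5 - 10 = -5
  B^(n-1-k) = 7^4 mod 509 = 365
  Delta = -5 * 365 mod 509 = 211

Answer: 211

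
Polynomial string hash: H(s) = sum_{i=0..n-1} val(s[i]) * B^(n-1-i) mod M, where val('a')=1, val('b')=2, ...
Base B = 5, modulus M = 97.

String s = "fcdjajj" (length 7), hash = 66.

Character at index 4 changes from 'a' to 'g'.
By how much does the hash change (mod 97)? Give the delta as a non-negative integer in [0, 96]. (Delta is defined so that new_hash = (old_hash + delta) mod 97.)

Delta formula: (val(new) - val(old)) * B^(n-1-k) mod M
  val('g') - val('a') = 7 - 1 = 6
  B^(n-1-k) = 5^2 mod 97 = 25
  Delta = 6 * 25 mod 97 = 53

Answer: 53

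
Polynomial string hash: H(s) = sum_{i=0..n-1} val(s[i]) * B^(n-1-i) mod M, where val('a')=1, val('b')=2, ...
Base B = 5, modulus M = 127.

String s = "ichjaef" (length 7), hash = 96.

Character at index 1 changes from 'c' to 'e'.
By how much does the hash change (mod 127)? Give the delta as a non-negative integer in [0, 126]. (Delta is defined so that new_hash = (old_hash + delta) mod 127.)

Answer: 27

Derivation:
Delta formula: (val(new) - val(old)) * B^(n-1-k) mod M
  val('e') - val('c') = 5 - 3 = 2
  B^(n-1-k) = 5^5 mod 127 = 77
  Delta = 2 * 77 mod 127 = 27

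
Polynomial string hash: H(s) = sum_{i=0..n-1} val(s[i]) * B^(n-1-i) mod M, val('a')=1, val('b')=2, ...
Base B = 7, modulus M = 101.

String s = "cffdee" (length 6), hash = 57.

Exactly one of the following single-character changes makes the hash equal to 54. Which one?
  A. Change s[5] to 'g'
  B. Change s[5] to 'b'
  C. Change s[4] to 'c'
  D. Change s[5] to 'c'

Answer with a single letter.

Option A: s[5]='e'->'g', delta=(7-5)*7^0 mod 101 = 2, hash=57+2 mod 101 = 59
Option B: s[5]='e'->'b', delta=(2-5)*7^0 mod 101 = 98, hash=57+98 mod 101 = 54 <-- target
Option C: s[4]='e'->'c', delta=(3-5)*7^1 mod 101 = 87, hash=57+87 mod 101 = 43
Option D: s[5]='e'->'c', delta=(3-5)*7^0 mod 101 = 99, hash=57+99 mod 101 = 55

Answer: B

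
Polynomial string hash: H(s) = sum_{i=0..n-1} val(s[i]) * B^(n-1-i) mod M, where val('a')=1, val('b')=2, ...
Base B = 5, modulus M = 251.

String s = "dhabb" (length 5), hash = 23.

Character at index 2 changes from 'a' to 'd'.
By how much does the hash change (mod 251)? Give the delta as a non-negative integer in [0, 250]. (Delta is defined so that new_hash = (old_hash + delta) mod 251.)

Answer: 75

Derivation:
Delta formula: (val(new) - val(old)) * B^(n-1-k) mod M
  val('d') - val('a') = 4 - 1 = 3
  B^(n-1-k) = 5^2 mod 251 = 25
  Delta = 3 * 25 mod 251 = 75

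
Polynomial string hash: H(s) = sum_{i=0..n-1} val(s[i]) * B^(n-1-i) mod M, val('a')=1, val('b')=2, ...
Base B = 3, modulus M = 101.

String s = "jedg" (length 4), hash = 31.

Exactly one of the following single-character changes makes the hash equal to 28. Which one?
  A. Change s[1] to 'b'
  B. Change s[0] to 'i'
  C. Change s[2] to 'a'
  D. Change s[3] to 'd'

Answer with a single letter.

Answer: D

Derivation:
Option A: s[1]='e'->'b', delta=(2-5)*3^2 mod 101 = 74, hash=31+74 mod 101 = 4
Option B: s[0]='j'->'i', delta=(9-10)*3^3 mod 101 = 74, hash=31+74 mod 101 = 4
Option C: s[2]='d'->'a', delta=(1-4)*3^1 mod 101 = 92, hash=31+92 mod 101 = 22
Option D: s[3]='g'->'d', delta=(4-7)*3^0 mod 101 = 98, hash=31+98 mod 101 = 28 <-- target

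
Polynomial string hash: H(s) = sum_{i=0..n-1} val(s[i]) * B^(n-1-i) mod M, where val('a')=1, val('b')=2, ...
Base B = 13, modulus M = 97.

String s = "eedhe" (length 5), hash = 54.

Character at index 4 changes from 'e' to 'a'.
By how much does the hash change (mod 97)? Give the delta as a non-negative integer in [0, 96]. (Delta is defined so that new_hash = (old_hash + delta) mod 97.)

Delta formula: (val(new) - val(old)) * B^(n-1-k) mod M
  val('a') - val('e') = 1 - 5 = -4
  B^(n-1-k) = 13^0 mod 97 = 1
  Delta = -4 * 1 mod 97 = 93

Answer: 93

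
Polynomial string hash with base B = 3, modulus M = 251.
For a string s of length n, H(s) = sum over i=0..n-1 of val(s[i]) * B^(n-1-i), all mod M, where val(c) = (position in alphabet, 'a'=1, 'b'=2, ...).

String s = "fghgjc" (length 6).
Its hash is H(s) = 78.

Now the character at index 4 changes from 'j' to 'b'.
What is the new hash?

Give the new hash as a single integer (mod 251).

val('j') = 10, val('b') = 2
Position k = 4, exponent = n-1-k = 1
B^1 mod M = 3^1 mod 251 = 3
Delta = (2 - 10) * 3 mod 251 = 227
New hash = (78 + 227) mod 251 = 54

Answer: 54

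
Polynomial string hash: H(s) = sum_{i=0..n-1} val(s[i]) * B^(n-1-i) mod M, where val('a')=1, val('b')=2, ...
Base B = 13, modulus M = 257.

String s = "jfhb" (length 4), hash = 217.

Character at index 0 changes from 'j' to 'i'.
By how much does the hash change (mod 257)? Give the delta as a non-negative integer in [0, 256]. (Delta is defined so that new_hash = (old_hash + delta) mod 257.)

Answer: 116

Derivation:
Delta formula: (val(new) - val(old)) * B^(n-1-k) mod M
  val('i') - val('j') = 9 - 10 = -1
  B^(n-1-k) = 13^3 mod 257 = 141
  Delta = -1 * 141 mod 257 = 116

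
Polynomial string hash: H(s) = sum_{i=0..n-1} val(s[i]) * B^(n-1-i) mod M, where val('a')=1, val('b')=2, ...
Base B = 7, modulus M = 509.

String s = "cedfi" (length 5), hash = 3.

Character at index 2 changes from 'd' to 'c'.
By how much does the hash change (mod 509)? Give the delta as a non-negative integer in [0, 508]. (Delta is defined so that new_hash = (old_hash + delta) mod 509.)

Answer: 460

Derivation:
Delta formula: (val(new) - val(old)) * B^(n-1-k) mod M
  val('c') - val('d') = 3 - 4 = -1
  B^(n-1-k) = 7^2 mod 509 = 49
  Delta = -1 * 49 mod 509 = 460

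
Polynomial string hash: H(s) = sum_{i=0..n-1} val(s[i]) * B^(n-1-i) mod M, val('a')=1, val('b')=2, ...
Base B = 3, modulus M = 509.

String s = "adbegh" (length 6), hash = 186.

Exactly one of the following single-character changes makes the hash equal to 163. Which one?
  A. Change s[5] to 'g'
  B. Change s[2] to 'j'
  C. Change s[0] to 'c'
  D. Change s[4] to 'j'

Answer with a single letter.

Option A: s[5]='h'->'g', delta=(7-8)*3^0 mod 509 = 508, hash=186+508 mod 509 = 185
Option B: s[2]='b'->'j', delta=(10-2)*3^3 mod 509 = 216, hash=186+216 mod 509 = 402
Option C: s[0]='a'->'c', delta=(3-1)*3^5 mod 509 = 486, hash=186+486 mod 509 = 163 <-- target
Option D: s[4]='g'->'j', delta=(10-7)*3^1 mod 509 = 9, hash=186+9 mod 509 = 195

Answer: C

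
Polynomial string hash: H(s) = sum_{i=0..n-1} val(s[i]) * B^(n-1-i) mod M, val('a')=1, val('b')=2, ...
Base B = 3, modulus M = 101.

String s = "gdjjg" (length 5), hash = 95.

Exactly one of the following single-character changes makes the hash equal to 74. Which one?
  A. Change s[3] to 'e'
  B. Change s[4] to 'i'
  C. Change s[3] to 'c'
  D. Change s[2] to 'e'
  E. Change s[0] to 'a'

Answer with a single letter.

Option A: s[3]='j'->'e', delta=(5-10)*3^1 mod 101 = 86, hash=95+86 mod 101 = 80
Option B: s[4]='g'->'i', delta=(9-7)*3^0 mod 101 = 2, hash=95+2 mod 101 = 97
Option C: s[3]='j'->'c', delta=(3-10)*3^1 mod 101 = 80, hash=95+80 mod 101 = 74 <-- target
Option D: s[2]='j'->'e', delta=(5-10)*3^2 mod 101 = 56, hash=95+56 mod 101 = 50
Option E: s[0]='g'->'a', delta=(1-7)*3^4 mod 101 = 19, hash=95+19 mod 101 = 13

Answer: C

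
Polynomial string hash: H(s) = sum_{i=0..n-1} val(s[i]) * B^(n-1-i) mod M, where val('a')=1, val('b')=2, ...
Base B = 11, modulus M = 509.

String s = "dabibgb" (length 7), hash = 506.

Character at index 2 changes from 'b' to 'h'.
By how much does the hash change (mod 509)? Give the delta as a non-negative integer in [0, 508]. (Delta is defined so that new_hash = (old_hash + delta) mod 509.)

Delta formula: (val(new) - val(old)) * B^(n-1-k) mod M
  val('h') - val('b') = 8 - 2 = 6
  B^(n-1-k) = 11^4 mod 509 = 389
  Delta = 6 * 389 mod 509 = 298

Answer: 298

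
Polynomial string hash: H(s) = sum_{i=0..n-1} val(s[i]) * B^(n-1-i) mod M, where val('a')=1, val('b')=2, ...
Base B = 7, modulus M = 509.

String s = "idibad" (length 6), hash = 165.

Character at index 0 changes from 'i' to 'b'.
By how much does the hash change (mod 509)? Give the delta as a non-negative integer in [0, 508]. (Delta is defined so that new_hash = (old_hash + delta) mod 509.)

Delta formula: (val(new) - val(old)) * B^(n-1-k) mod M
  val('b') - val('i') = 2 - 9 = -7
  B^(n-1-k) = 7^5 mod 509 = 10
  Delta = -7 * 10 mod 509 = 439

Answer: 439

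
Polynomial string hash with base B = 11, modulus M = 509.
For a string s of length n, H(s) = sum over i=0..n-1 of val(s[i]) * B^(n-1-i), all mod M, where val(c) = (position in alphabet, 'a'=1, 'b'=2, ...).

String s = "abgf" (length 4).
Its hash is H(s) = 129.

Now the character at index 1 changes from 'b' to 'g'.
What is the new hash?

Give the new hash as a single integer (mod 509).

Answer: 225

Derivation:
val('b') = 2, val('g') = 7
Position k = 1, exponent = n-1-k = 2
B^2 mod M = 11^2 mod 509 = 121
Delta = (7 - 2) * 121 mod 509 = 96
New hash = (129 + 96) mod 509 = 225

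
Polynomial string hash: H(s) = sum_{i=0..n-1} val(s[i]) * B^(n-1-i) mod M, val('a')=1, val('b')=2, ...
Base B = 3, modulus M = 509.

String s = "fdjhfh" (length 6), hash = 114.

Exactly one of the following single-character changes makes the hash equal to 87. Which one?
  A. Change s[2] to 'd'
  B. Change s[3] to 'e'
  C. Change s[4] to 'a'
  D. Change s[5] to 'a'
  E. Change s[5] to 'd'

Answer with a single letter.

Option A: s[2]='j'->'d', delta=(4-10)*3^3 mod 509 = 347, hash=114+347 mod 509 = 461
Option B: s[3]='h'->'e', delta=(5-8)*3^2 mod 509 = 482, hash=114+482 mod 509 = 87 <-- target
Option C: s[4]='f'->'a', delta=(1-6)*3^1 mod 509 = 494, hash=114+494 mod 509 = 99
Option D: s[5]='h'->'a', delta=(1-8)*3^0 mod 509 = 502, hash=114+502 mod 509 = 107
Option E: s[5]='h'->'d', delta=(4-8)*3^0 mod 509 = 505, hash=114+505 mod 509 = 110

Answer: B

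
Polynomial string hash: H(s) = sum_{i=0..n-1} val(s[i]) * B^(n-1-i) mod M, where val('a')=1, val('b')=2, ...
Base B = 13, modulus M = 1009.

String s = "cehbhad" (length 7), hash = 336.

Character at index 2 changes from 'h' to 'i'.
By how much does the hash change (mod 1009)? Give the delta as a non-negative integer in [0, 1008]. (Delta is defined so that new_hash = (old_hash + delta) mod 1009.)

Answer: 309

Derivation:
Delta formula: (val(new) - val(old)) * B^(n-1-k) mod M
  val('i') - val('h') = 9 - 8 = 1
  B^(n-1-k) = 13^4 mod 1009 = 309
  Delta = 1 * 309 mod 1009 = 309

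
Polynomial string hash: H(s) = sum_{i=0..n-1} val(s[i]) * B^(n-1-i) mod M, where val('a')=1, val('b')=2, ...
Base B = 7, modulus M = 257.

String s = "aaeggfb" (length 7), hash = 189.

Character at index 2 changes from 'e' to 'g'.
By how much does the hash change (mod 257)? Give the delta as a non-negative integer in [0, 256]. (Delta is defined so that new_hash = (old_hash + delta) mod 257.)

Delta formula: (val(new) - val(old)) * B^(n-1-k) mod M
  val('g') - val('e') = 7 - 5 = 2
  B^(n-1-k) = 7^4 mod 257 = 88
  Delta = 2 * 88 mod 257 = 176

Answer: 176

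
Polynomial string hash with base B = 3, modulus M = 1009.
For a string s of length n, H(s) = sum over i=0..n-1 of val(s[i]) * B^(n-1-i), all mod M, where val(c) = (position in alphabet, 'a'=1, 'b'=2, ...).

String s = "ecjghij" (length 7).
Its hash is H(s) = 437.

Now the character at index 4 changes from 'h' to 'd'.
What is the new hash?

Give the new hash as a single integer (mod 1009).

val('h') = 8, val('d') = 4
Position k = 4, exponent = n-1-k = 2
B^2 mod M = 3^2 mod 1009 = 9
Delta = (4 - 8) * 9 mod 1009 = 973
New hash = (437 + 973) mod 1009 = 401

Answer: 401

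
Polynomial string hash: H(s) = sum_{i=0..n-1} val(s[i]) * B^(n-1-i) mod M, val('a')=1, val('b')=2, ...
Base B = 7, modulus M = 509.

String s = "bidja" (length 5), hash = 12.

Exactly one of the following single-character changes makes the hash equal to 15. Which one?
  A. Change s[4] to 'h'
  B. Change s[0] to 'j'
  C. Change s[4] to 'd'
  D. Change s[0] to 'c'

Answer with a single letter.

Answer: C

Derivation:
Option A: s[4]='a'->'h', delta=(8-1)*7^0 mod 509 = 7, hash=12+7 mod 509 = 19
Option B: s[0]='b'->'j', delta=(10-2)*7^4 mod 509 = 375, hash=12+375 mod 509 = 387
Option C: s[4]='a'->'d', delta=(4-1)*7^0 mod 509 = 3, hash=12+3 mod 509 = 15 <-- target
Option D: s[0]='b'->'c', delta=(3-2)*7^4 mod 509 = 365, hash=12+365 mod 509 = 377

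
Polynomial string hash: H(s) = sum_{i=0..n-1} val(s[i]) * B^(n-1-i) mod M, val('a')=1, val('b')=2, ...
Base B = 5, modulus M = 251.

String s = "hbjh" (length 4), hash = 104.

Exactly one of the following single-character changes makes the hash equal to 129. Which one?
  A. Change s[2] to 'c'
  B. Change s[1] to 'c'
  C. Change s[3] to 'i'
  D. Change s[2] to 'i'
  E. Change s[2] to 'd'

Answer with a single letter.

Answer: B

Derivation:
Option A: s[2]='j'->'c', delta=(3-10)*5^1 mod 251 = 216, hash=104+216 mod 251 = 69
Option B: s[1]='b'->'c', delta=(3-2)*5^2 mod 251 = 25, hash=104+25 mod 251 = 129 <-- target
Option C: s[3]='h'->'i', delta=(9-8)*5^0 mod 251 = 1, hash=104+1 mod 251 = 105
Option D: s[2]='j'->'i', delta=(9-10)*5^1 mod 251 = 246, hash=104+246 mod 251 = 99
Option E: s[2]='j'->'d', delta=(4-10)*5^1 mod 251 = 221, hash=104+221 mod 251 = 74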